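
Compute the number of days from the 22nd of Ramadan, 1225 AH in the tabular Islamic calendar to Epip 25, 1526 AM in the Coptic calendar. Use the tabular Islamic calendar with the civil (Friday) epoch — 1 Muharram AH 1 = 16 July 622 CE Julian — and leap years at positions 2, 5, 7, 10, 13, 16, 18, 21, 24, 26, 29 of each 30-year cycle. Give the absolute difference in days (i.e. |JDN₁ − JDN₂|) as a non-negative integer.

First date → JDN 2382442; second date → JDN 2382360.
The interval is |2382442 − 2382360| = 82 days.

82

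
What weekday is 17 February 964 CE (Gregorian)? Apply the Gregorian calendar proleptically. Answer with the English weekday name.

JDN 2073201 mod 7 = 4, and JDN 0 was a Monday, so this is a Friday.

Friday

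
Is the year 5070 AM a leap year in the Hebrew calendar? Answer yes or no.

Hebrew year 5070 is year 16 of its 19-year Metonic cycle; leap years are at positions 3, 6, 8, 11, 14, 17, 19, so it is a common year (12 months).

no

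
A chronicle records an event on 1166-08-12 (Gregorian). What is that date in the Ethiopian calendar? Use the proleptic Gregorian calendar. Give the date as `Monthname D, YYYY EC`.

Nehase 12, 1158 EC

Both dates share Julian Day Number 2147156; in the Ethiopian calendar that is 12 Nehase 1158 EC.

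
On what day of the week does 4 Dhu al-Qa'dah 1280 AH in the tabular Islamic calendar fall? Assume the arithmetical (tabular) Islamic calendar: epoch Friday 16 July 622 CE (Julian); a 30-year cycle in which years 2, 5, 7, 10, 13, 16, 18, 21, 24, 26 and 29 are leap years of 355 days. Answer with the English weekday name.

Monday

Equivalently 11 April 1864 Gregorian, JDN 2401973.
2401973 ≡ 0 (mod 7); counting from Monday = 0 gives Monday.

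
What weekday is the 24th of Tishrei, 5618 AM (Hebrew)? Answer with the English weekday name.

Monday

In the Gregorian calendar this is 12 October 1857 (JDN 2399600).
JDN 2399600 mod 7 = 0, and JDN 0 was a Monday, so this is a Monday.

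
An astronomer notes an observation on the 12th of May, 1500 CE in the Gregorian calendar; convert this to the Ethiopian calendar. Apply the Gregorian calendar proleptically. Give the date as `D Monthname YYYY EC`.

7 Ginbot 1492 EC

Julian Day Number of the source date = 2269055.
Converting JDN 2269055 to the Ethiopian calendar gives 7 Ginbot 1492 EC.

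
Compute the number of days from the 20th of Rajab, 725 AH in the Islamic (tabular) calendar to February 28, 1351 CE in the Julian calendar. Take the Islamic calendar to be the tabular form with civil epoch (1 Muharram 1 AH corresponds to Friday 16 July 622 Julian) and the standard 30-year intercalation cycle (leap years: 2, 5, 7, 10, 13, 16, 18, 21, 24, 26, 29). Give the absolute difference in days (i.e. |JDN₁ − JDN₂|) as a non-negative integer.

9372

First date → JDN 2205197; second date → JDN 2214569.
The interval is |2205197 − 2214569| = 9372 days.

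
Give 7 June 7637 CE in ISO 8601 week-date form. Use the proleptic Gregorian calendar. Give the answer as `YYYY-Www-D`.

The weekday is Sunday (ISO weekday 7).
That Sunday belongs to ISO week 23 of ISO year 7637.

7637-W23-7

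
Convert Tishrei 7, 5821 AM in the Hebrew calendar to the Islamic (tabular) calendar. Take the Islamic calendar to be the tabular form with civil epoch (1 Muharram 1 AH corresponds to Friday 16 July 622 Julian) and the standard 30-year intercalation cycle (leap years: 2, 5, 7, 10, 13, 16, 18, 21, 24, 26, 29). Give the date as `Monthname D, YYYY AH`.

The source date corresponds to 1 October 2060 in the Gregorian calendar (JDN 2473734).
That day falls on 6 Jumada al-Awwal 1483 AH in the tabular Islamic calendar.

Jumada al-Awwal 6, 1483 AH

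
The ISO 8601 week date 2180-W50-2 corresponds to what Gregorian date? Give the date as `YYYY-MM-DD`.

ISO week 1 of 2180 is the week containing the first Thursday of 2180.
Week 50, day 2 (Tuesday) lands on 2180-12-12.

2180-12-12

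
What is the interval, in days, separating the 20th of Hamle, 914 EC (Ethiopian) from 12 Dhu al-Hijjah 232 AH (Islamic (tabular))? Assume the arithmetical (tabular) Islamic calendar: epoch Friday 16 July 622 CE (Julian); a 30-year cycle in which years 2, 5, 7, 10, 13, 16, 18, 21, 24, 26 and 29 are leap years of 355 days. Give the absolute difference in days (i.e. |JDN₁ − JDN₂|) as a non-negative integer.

First date → JDN 2058013; second date → JDN 2030635.
The interval is |2058013 − 2030635| = 27378 days.

27378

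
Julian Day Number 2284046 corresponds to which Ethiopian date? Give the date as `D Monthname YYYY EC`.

23 Ginbot 1533 EC

The proleptic Gregorian equivalent of JDN 2284046 is 28 May 1541.
In the Ethiopian calendar that day is 23 Ginbot 1533 EC.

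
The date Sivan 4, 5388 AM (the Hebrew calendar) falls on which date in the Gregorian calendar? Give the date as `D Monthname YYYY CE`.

5 June 1628 CE

Julian Day Number of the source date = 2315831.
Converting JDN 2315831 to the Gregorian calendar gives 5 June 1628 CE.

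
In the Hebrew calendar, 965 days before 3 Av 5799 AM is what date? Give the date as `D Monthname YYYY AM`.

12 Kislev 5797 AM

JDN of 3 Av 5799 AM = 2465994.
2465994 − 965 = 2465029.
JDN 2465029 in the Hebrew calendar is 12 Kislev 5797 AM.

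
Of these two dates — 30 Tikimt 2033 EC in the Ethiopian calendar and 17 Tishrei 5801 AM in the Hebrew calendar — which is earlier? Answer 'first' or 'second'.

second

The two dates have Julian Day Numbers 2466468 and 2466422 respectively.
Since 2466422 < 2466468, the second date comes first.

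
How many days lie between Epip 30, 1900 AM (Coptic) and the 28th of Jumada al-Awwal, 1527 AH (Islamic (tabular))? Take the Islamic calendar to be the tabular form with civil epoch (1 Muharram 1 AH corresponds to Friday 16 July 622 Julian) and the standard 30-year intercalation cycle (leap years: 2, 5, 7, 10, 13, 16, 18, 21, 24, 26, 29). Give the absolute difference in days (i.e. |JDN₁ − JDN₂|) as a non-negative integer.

First date → JDN 2518969; second date → JDN 2489349.
The interval is |2518969 − 2489349| = 29620 days.

29620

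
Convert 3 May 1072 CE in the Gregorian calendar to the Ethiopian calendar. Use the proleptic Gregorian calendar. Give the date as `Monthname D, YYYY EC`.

Julian Day Number of the source date = 2112723.
Converting JDN 2112723 to the Ethiopian calendar gives 2 Ginbot 1064 EC.

Ginbot 2, 1064 EC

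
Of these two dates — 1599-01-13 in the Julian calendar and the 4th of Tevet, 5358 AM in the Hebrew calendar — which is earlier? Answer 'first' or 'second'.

second

First date → JDN 2305105; second date → JDN 2304699.
JDN 2304699 < JDN 2305105, so the second date is earlier.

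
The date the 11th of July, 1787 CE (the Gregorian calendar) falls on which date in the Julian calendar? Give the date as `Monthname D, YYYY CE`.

June 30, 1787 CE

At this point the Julian calendar is 11 days behind the Gregorian.
11 July 1787 Gregorian − 11 days → 30 June 1787 Julian.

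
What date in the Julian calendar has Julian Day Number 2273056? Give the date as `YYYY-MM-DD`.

The proleptic Gregorian equivalent of JDN 2273056 is 26 April 1511.
In the Julian calendar that day is 1511-04-16.

1511-04-16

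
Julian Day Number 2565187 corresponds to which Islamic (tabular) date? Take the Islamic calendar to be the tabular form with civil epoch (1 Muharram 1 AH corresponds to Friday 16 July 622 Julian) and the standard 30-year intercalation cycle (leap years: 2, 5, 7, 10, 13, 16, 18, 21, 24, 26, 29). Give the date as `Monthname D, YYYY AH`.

The Gregorian equivalent of JDN 2565187 is 22 February 2311.
In the tabular Islamic calendar that day is Jumada al-Thani 2, 1741 AH.

Jumada al-Thani 2, 1741 AH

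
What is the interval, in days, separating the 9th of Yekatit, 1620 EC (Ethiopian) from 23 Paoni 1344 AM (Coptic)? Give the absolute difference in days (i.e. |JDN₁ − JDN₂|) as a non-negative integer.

JDN of the first date = 2315719.
JDN of the second date = 2315853.
|2315853 − 2315719| = 134.

134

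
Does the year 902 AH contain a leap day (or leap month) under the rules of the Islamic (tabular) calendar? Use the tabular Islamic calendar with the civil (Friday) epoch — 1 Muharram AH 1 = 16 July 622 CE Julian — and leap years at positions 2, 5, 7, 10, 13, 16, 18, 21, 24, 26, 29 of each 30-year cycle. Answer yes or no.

Year 902 AH is year 2 of its 30-year cycle; leap positions are 2, 5, 7, 10, 13, 16, 18, 21, 24, 26, 29, so it is a leap year (355 days).

yes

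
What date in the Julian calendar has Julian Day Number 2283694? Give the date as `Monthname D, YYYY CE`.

May 31, 1540 CE

JDN 2283694 is 10 June 1540 in the proleptic Gregorian calendar.
In the Julian calendar that day is May 31, 1540 CE.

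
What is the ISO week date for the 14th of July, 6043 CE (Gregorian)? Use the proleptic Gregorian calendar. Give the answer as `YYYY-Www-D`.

The weekday is Tuesday (ISO weekday 2).
That Tuesday belongs to ISO week 29 of ISO year 6043.

6043-W29-2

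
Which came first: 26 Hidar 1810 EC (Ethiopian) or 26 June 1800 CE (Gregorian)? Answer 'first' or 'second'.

second

First date → JDN 2385043; second date → JDN 2378673.
JDN 2378673 < JDN 2385043, so the second date is earlier.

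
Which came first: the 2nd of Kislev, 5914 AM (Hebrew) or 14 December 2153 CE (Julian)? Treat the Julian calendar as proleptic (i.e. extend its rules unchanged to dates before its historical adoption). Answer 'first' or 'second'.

first

First date → JDN 2507750; second date → JDN 2507789.
JDN 2507750 < JDN 2507789, so the first date is earlier.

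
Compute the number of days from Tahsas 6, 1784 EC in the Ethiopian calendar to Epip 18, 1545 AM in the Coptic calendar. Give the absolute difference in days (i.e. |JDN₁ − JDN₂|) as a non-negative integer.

JDN of the first date = 2375557.
JDN of the second date = 2389293.
|2389293 − 2375557| = 13736.

13736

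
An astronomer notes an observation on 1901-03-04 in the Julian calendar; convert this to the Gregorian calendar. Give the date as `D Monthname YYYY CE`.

17 March 1901 CE

At this point the Julian calendar is 13 days behind the Gregorian.
4 March 1901 Julian + 13 days → 17 March 1901 Gregorian.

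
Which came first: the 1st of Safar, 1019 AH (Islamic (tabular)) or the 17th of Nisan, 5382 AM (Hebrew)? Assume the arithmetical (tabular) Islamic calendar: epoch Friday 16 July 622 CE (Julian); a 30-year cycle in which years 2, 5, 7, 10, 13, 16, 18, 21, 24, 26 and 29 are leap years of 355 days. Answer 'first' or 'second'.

first

The two dates have Julian Day Numbers 2309215 and 2313570 respectively.
Since 2309215 < 2313570, the first date comes first.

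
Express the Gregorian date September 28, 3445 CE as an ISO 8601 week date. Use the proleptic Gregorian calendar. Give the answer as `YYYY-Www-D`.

3445-W39-7

The weekday is Sunday (ISO weekday 7).
That Sunday belongs to ISO week 39 of ISO year 3445.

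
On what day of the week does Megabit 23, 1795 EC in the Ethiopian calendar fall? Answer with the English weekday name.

Thursday

This is JDN 2379681 (31 March 1803 Gregorian).
2379681 ≡ 3 (mod 7); counting from Monday = 0 gives Thursday.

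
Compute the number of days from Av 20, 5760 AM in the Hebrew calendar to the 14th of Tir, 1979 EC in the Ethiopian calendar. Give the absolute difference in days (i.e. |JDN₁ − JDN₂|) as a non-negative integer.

First date → JDN 2451778; second date → JDN 2446818.
The interval is |2451778 − 2446818| = 4960 days.

4960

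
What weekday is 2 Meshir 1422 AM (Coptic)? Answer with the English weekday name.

In the Gregorian calendar this is 7 February 1706 (JDN 2344201).
2344201 ≡ 6 (mod 7); counting from Monday = 0 gives Sunday.

Sunday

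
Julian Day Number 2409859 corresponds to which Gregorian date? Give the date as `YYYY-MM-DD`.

Counting from JDN 2299161 = 15 Oct 1582 gives an offset of 110698 days.

1885-11-13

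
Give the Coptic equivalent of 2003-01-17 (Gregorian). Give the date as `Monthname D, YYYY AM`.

Tobi 9, 1719 AM

Julian Day Number of the source date = 2452657.
Converting JDN 2452657 to the Coptic calendar gives 9 Tobi 1719 AM.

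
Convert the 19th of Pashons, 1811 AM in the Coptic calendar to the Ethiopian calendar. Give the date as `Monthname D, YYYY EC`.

Both dates share Julian Day Number 2486390; in the Ethiopian calendar that is 19 Ginbot 2087 EC.

Ginbot 19, 2087 EC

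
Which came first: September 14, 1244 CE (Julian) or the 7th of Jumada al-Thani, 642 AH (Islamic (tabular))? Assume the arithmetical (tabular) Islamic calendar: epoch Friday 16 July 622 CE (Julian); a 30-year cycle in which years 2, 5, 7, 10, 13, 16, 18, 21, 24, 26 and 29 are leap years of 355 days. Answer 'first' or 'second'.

First date → JDN 2175686; second date → JDN 2175743.
JDN 2175686 < JDN 2175743, so the first date is earlier.

first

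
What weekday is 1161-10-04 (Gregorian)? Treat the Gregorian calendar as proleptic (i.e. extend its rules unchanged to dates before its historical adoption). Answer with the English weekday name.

Wednesday

2145383 ≡ 2 (mod 7); counting from Monday = 0 gives Wednesday.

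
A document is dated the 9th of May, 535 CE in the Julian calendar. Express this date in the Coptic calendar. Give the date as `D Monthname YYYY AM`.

The source date corresponds to 11 May 535 in the proleptic Gregorian calendar (JDN 1916595).
That day falls on 14 Pashons 251 AM in the Coptic calendar.

14 Pashons 251 AM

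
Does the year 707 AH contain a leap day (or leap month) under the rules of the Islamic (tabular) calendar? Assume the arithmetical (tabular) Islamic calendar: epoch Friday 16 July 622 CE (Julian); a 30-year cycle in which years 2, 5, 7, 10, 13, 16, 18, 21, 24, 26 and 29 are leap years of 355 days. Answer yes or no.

no

Year 707 AH is year 17 of its 30-year cycle; leap positions are 2, 5, 7, 10, 13, 16, 18, 21, 24, 26, 29, so it is a common year (354 days).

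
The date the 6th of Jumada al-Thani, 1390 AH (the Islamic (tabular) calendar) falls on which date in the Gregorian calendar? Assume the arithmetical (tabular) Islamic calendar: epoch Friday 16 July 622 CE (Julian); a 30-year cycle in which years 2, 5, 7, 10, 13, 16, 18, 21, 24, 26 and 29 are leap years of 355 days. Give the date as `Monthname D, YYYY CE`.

Julian Day Number of the source date = 2440808.
Converting JDN 2440808 to the Gregorian calendar gives 9 August 1970 CE.

August 9, 1970 CE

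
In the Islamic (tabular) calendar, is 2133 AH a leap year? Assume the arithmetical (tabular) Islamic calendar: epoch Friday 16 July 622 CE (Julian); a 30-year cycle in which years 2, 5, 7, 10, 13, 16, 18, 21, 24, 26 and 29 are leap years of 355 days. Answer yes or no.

Year 2133 AH is year 3 of its 30-year cycle; leap positions are 2, 5, 7, 10, 13, 16, 18, 21, 24, 26, 29, so it is a common year (354 days).

no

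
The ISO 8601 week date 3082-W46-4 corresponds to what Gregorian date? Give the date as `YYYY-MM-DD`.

ISO week 1 of 3082 is the week containing the first Thursday of 3082.
Week 46, day 4 (Thursday) lands on 3082-11-16.

3082-11-16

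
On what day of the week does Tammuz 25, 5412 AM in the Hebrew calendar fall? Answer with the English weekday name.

Monday

Equivalently 1 July 1652 Gregorian, JDN 2324623.
JDN 2324623 mod 7 = 0, and JDN 0 was a Monday, so this is a Monday.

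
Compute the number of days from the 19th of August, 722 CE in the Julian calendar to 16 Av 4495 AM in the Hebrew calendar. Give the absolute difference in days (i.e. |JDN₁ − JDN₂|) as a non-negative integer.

JDN of the first date = 1984999.
JDN of the second date = 1989737.
|1989737 − 1984999| = 4738.

4738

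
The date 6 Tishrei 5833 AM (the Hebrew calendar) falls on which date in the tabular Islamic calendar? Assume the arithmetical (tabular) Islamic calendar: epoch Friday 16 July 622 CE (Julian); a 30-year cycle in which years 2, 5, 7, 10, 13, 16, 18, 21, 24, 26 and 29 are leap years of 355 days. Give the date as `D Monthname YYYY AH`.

5 Ramadan 1495 AH

Both dates share Julian Day Number 2478104; in the tabular Islamic calendar that is 5 Ramadan 1495 AH.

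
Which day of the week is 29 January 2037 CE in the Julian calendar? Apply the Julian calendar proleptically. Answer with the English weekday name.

In the Gregorian calendar this is 11 February 2037 (JDN 2465101).
Since JDN mod 7 = 2 (0 = Monday), the day is Wednesday.

Wednesday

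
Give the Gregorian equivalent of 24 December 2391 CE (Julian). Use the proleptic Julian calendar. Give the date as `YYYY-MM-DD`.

2392-01-09

The Julian–Gregorian offset here is 16 days (Julian trailing).
24 December 2391 Julian + 16 days → 9 January 2392 Gregorian.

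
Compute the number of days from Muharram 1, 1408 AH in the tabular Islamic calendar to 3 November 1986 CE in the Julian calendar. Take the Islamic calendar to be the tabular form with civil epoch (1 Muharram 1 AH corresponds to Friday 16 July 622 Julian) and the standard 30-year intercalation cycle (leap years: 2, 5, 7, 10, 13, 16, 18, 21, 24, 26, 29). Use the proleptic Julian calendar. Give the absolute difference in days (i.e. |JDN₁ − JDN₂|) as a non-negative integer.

283

First date → JDN 2447034; second date → JDN 2446751.
The interval is |2447034 − 2446751| = 283 days.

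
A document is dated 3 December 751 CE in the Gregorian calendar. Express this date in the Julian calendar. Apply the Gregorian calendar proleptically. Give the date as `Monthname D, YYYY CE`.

The Julian–Gregorian offset here is 4 days (Julian trailing).
3 December 751 Gregorian − 4 days → 29 November 751 Julian.

November 29, 751 CE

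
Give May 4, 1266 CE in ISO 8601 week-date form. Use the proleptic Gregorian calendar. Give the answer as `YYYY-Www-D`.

1266-W18-2

The weekday is Tuesday (ISO weekday 2).
That Tuesday belongs to ISO week 18 of ISO year 1266.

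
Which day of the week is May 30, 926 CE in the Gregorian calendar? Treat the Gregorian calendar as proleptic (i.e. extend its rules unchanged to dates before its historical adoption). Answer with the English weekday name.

Since JDN mod 7 = 3 (0 = Monday), the day is Thursday.

Thursday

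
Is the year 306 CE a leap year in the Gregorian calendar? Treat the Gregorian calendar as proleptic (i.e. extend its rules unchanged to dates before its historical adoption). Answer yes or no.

306 is not divisible by 4, so it is a common year.

no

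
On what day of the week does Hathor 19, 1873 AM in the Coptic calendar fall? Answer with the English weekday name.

Monday

Equivalently 29 November 2156 Gregorian, JDN 2508856.
2508856 ≡ 0 (mod 7); counting from Monday = 0 gives Monday.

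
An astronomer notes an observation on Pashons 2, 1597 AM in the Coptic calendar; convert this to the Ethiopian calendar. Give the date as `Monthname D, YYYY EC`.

Ginbot 2, 1873 EC

Julian Day Number of the source date = 2408210.
Converting JDN 2408210 to the Ethiopian calendar gives 2 Ginbot 1873 EC.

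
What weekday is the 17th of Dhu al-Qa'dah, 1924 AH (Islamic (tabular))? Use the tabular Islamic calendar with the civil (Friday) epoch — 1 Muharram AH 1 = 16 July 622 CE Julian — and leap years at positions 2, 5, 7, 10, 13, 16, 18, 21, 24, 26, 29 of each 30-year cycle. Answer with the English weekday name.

Friday

This is JDN 2630198 (18 February 2489 Gregorian).
JDN 2630198 mod 7 = 4, and JDN 0 was a Monday, so this is a Friday.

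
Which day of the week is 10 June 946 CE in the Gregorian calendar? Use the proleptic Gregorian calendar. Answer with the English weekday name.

JDN 2066740 mod 7 = 4, and JDN 0 was a Monday, so this is a Friday.

Friday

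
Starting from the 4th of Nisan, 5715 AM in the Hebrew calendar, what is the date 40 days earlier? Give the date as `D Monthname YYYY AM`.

JDN of the 4th of Nisan, 5715 AM = 2435194.
2435194 − 40 = 2435154.
JDN 2435154 in the Hebrew calendar is 23 Shevat 5715 AM.

23 Shevat 5715 AM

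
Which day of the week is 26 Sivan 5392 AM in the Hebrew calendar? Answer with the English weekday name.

In the Gregorian calendar this is 15 June 1632 (JDN 2317302).
2317302 ≡ 1 (mod 7); counting from Monday = 0 gives Tuesday.

Tuesday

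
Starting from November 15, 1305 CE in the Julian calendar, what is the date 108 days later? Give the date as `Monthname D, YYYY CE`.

The starting date is JDN 2198028; 2198028 + 108 = 2198136.
JDN 2198136 corresponds to March 3, 1306 CE.

March 3, 1306 CE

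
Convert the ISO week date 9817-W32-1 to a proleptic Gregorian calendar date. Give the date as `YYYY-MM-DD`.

ISO week 1 of 9817 is the week containing the first Thursday of 9817.
Week 32, day 1 (Monday) lands on 9817-08-04.

9817-08-04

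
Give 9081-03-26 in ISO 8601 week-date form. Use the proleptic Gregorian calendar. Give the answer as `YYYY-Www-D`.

9081-W12-6

The weekday is Saturday (ISO weekday 6).
That Saturday belongs to ISO week 12 of ISO year 9081.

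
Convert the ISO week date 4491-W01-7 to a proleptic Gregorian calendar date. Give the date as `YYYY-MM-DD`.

4491-01-07

ISO week 1 of 4491 is the week containing the first Thursday of 4491.
Week 1, day 7 (Sunday) lands on 4491-01-07.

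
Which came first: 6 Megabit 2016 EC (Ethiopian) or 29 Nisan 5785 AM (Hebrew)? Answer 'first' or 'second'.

Converting both to JDN: 2460385 vs 2460793; the smaller is the first.

first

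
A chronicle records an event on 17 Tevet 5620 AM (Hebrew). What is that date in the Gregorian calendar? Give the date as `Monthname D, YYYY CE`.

January 12, 1860 CE

Both dates share Julian Day Number 2400422; in the Gregorian calendar that is 12 January 1860 CE.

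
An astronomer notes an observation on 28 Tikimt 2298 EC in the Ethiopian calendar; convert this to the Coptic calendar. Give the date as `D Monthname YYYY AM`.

Both dates share Julian Day Number 2563257; in the Coptic calendar that is 28 Paopi 2022 AM.

28 Paopi 2022 AM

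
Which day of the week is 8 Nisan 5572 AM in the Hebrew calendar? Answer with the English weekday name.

Saturday

In the Gregorian calendar this is 21 March 1812 (JDN 2382959).
JDN 2382959 mod 7 = 5, and JDN 0 was a Monday, so this is a Saturday.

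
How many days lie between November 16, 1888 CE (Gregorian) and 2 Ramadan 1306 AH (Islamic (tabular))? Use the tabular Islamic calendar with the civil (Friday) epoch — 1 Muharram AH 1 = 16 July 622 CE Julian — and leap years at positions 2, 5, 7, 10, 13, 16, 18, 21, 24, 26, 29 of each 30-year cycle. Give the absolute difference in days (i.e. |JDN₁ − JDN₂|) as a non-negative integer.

First date → JDN 2410958; second date → JDN 2411125.
The interval is |2410958 − 2411125| = 167 days.

167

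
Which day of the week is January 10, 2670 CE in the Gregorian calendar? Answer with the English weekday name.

JDN 2696267 mod 7 = 0, and JDN 0 was a Monday, so this is a Monday.

Monday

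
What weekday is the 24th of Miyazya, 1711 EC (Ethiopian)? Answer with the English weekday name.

Equivalently 30 April 1719 Gregorian, JDN 2349031.
2349031 ≡ 6 (mod 7); counting from Monday = 0 gives Sunday.

Sunday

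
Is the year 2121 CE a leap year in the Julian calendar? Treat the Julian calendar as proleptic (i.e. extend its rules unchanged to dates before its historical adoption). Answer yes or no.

no

2121 mod 4 = 1, so it is a common year in the Julian calendar.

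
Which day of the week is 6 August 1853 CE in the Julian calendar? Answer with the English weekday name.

In the Gregorian calendar this is 18 August 1853 (JDN 2398084).
2398084 ≡ 3 (mod 7); counting from Monday = 0 gives Thursday.

Thursday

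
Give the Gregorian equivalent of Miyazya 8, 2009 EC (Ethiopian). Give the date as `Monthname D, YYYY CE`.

April 16, 2017 CE

Julian Day Number of the source date = 2457860.
Converting JDN 2457860 to the Gregorian calendar gives 16 April 2017 CE.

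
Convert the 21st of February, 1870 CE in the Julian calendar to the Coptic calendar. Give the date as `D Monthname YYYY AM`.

27 Meshir 1586 AM

Julian Day Number of the source date = 2404127.
Converting JDN 2404127 to the Coptic calendar gives 27 Meshir 1586 AM.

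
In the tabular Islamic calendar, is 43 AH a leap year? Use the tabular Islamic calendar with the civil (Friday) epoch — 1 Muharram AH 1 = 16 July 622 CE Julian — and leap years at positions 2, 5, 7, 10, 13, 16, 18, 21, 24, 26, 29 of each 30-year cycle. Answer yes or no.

yes

Year 43 AH is year 13 of its 30-year cycle; leap positions are 2, 5, 7, 10, 13, 16, 18, 21, 24, 26, 29, so it is a leap year (355 days).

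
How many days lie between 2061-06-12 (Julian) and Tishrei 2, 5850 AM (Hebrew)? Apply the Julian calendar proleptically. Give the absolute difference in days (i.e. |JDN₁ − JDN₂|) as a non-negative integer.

JDN of the first date = 2474001.
JDN of the second date = 2484301.
|2484301 − 2474001| = 10300.

10300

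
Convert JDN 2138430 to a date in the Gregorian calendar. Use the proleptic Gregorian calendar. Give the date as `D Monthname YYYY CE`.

21 September 1142 CE

Counting from JDN 2299161 = 15 Oct 1582 gives an offset of -160731 days.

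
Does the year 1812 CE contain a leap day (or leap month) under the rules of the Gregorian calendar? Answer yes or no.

yes

1812 is divisible by 4 and not by 100, so it is a leap year.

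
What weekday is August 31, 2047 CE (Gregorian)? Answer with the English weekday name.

Saturday

JDN 2468954 mod 7 = 5, and JDN 0 was a Monday, so this is a Saturday.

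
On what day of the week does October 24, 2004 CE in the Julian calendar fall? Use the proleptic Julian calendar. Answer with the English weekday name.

This is JDN 2453316 (6 November 2004 Gregorian).
JDN 2453316 mod 7 = 5, and JDN 0 was a Monday, so this is a Saturday.

Saturday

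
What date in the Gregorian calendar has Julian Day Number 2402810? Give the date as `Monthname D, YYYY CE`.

July 27, 1866 CE

Counting from JDN 2299161 = 15 Oct 1582 gives an offset of 103649 days.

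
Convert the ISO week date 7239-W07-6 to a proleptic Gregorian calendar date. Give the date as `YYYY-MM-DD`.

ISO week 1 of 7239 is the week containing the first Thursday of 7239.
Week 7, day 6 (Saturday) lands on 7239-02-19.

7239-02-19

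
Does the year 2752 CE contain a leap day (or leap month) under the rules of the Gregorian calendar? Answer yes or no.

yes

2752 is divisible by 4 and not by 100, so it is a leap year.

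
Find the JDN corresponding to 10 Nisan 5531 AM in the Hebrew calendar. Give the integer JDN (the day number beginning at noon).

In the Gregorian calendar the same day is 25 March 1771.
JDN 2400001 is 17 November 1858 CE (Gregorian), MJD 0; the target day is −32013 days from there, so JDN = 2367988.

2367988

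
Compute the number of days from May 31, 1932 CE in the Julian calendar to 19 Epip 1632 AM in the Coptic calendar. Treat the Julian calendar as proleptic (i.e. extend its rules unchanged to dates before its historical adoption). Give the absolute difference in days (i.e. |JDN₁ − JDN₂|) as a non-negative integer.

JDN of the first date = 2426872.
JDN of the second date = 2421071.
|2421071 − 2426872| = 5801.

5801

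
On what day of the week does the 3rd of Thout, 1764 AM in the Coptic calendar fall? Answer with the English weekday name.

Saturday

Equivalently 14 September 2047 Gregorian, JDN 2468968.
2468968 ≡ 5 (mod 7); counting from Monday = 0 gives Saturday.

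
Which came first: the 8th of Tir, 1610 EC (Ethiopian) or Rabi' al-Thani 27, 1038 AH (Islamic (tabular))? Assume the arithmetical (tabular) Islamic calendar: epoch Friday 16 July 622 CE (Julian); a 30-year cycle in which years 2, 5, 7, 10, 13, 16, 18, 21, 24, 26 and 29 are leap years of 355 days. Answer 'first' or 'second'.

first

Converting both to JDN: 2312035 vs 2316033; the smaller is the first.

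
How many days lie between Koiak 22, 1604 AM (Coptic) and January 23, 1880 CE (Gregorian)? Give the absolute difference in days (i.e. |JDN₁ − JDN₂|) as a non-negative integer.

First date → JDN 2410637; second date → JDN 2407738.
The interval is |2410637 − 2407738| = 2899 days.

2899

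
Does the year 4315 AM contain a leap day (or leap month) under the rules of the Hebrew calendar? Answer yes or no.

no

Hebrew year 4315 is year 2 of its 19-year Metonic cycle; leap years are at positions 3, 6, 8, 11, 14, 17, 19, so it is a common year (12 months).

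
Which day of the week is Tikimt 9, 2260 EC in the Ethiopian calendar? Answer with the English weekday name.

This is JDN 2549359 (22 October 2267 Gregorian).
Since JDN mod 7 = 1 (0 = Monday), the day is Tuesday.

Tuesday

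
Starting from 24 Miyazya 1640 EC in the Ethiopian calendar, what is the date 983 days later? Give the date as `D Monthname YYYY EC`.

Counting 983 days forward from JDN 2323099 reaches JDN 2324082, which is 2 Tir 1643 EC.

2 Tir 1643 EC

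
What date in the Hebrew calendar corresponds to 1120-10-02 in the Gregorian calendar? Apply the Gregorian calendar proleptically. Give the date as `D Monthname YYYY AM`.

1 Cheshvan 4881 AM

Julian Day Number of the source date = 2130406.
Converting JDN 2130406 to the Hebrew calendar gives 1 Cheshvan 4881 AM.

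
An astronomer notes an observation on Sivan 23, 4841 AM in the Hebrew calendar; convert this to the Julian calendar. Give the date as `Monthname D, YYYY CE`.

June 2, 1081 CE

The source date corresponds to 8 June 1081 in the proleptic Gregorian calendar (JDN 2116046).
That day falls on 2 June 1081 CE in the Julian calendar.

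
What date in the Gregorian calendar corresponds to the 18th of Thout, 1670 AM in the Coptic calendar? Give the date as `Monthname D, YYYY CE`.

September 28, 1953 CE

Julian Day Number of the source date = 2434649.
Converting JDN 2434649 to the Gregorian calendar gives 28 September 1953 CE.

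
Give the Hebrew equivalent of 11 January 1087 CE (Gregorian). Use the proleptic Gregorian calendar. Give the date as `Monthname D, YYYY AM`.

Tevet 26, 4847 AM

Julian Day Number of the source date = 2118089.
Converting JDN 2118089 to the Hebrew calendar gives 26 Tevet 4847 AM.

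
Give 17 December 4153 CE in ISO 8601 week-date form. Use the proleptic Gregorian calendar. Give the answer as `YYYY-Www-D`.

The weekday is Monday (ISO weekday 1).
That Monday belongs to ISO week 51 of ISO year 4153.

4153-W51-1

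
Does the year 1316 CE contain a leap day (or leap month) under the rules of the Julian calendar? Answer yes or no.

yes

1316 mod 4 = 0, so it is a leap year in the Julian calendar.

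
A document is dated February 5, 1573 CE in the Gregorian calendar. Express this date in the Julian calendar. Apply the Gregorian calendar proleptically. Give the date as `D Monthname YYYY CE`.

At this point the Julian calendar is 10 days behind the Gregorian.
5 February 1573 Gregorian − 10 days → 26 January 1573 Julian.

26 January 1573 CE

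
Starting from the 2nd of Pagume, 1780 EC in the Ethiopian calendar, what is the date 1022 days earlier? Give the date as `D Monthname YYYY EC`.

JDN of the 2nd of Pagume, 1780 EC = 2374362.
2374362 − 1022 = 2373340.
JDN 2373340 in the Ethiopian calendar is 11 Hidar 1778 EC.

11 Hidar 1778 EC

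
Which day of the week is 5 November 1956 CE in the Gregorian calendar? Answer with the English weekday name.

Monday

Since JDN mod 7 = 0 (0 = Monday), the day is Monday.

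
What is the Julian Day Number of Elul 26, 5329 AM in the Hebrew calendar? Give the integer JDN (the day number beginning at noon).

In the proleptic Gregorian calendar the same day is 18 September 1569.
JDN 2451545 is 1 January 2000 CE (Gregorian); the target day is −157159 days from there, so JDN = 2294386.

2294386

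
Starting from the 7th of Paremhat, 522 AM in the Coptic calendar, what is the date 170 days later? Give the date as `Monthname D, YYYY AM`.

The starting date is JDN 2015511; 2015511 + 170 = 2015681.
JDN 2015681 corresponds to Mesori 27, 522 AM.

Mesori 27, 522 AM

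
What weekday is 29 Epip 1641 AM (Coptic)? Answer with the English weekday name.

In the Gregorian calendar this is 5 August 1925 (JDN 2424368).
Since JDN mod 7 = 2 (0 = Monday), the day is Wednesday.

Wednesday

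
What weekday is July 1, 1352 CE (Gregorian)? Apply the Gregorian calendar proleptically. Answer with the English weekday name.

Saturday

Since JDN mod 7 = 5 (0 = Monday), the day is Saturday.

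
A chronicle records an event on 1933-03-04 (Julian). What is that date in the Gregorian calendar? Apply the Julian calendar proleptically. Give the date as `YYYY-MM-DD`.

1933-03-17

The Julian–Gregorian offset here is 13 days (Julian trailing).
4 March 1933 Julian + 13 days → 17 March 1933 Gregorian.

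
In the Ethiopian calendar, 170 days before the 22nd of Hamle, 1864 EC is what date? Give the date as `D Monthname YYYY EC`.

2 Yekatit 1864 EC

JDN of the 22nd of Hamle, 1864 EC = 2405003.
2405003 − 170 = 2404833.
JDN 2404833 in the Ethiopian calendar is 2 Yekatit 1864 EC.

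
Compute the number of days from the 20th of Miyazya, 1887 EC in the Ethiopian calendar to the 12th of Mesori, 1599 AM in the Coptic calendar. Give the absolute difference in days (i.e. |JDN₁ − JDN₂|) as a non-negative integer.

4271

First date → JDN 2413311; second date → JDN 2409040.
The interval is |2413311 − 2409040| = 4271 days.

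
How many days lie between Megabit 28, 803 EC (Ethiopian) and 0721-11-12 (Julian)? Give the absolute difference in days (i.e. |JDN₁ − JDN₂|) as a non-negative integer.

32639

JDN of the first date = 2017358.
JDN of the second date = 1984719.
|1984719 − 2017358| = 32639.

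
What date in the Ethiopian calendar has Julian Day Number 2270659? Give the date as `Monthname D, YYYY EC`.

The proleptic Gregorian equivalent of JDN 2270659 is 2 October 1504.
In the Ethiopian calendar that day is Meskerem 25, 1497 EC.

Meskerem 25, 1497 EC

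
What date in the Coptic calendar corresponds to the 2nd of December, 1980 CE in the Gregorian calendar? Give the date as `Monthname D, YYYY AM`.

Hathor 23, 1697 AM

Both dates share Julian Day Number 2444576; in the Coptic calendar that is 23 Hathor 1697 AM.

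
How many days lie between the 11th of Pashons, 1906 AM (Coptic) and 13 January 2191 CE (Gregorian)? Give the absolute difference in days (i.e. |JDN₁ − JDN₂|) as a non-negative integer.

238

JDN of the first date = 2521081.
JDN of the second date = 2521319.
|2521319 − 2521081| = 238.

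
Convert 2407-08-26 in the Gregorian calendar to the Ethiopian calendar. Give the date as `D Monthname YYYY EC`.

17 Nehase 2399 EC

Julian Day Number of the source date = 2600436.
Converting JDN 2600436 to the Ethiopian calendar gives 17 Nehase 2399 EC.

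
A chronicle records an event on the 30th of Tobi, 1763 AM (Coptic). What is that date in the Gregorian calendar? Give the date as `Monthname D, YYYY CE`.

Julian Day Number of the source date = 2468749.
Converting JDN 2468749 to the Gregorian calendar gives 7 February 2047 CE.

February 7, 2047 CE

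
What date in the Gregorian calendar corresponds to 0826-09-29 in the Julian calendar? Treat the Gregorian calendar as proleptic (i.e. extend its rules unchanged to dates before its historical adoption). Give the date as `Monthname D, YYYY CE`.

October 3, 826 CE

At this point the Julian calendar is 4 days behind the Gregorian.
29 September 826 Julian + 4 days → 3 October 826 Gregorian.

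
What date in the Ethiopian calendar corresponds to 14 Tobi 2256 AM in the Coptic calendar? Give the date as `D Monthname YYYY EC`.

14 Tir 2532 EC

Julian Day Number of the source date = 2648802.
Converting JDN 2648802 to the Ethiopian calendar gives 14 Tir 2532 EC.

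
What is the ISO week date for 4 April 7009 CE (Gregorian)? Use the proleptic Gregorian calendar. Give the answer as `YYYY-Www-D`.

The weekday is Tuesday (ISO weekday 2).
That Tuesday belongs to ISO week 14 of ISO year 7009.

7009-W14-2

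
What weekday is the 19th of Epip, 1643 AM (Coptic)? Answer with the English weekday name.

Tuesday

Equivalently 26 July 1927 Gregorian, JDN 2425088.
2425088 ≡ 1 (mod 7); counting from Monday = 0 gives Tuesday.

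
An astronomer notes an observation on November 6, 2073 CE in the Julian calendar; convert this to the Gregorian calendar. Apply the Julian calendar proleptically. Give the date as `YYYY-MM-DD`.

2073-11-19

The Julian–Gregorian offset here is 13 days (Julian trailing).
6 November 2073 Julian + 13 days → 19 November 2073 Gregorian.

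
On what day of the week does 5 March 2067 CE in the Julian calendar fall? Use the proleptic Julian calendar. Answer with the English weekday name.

Friday

In the Gregorian calendar this is 18 March 2067 (JDN 2476093).
2476093 ≡ 4 (mod 7); counting from Monday = 0 gives Friday.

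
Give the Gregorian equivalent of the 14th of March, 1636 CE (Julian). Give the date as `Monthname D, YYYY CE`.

March 24, 1636 CE

At this point the Julian calendar is 10 days behind the Gregorian.
14 March 1636 Julian + 10 days → 24 March 1636 Gregorian.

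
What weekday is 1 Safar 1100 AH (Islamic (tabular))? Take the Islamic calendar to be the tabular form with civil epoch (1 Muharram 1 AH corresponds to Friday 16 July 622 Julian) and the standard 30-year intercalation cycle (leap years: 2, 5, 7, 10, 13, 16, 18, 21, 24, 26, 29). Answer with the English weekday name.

Equivalently 25 November 1688 Gregorian, JDN 2337919.
Since JDN mod 7 = 3 (0 = Monday), the day is Thursday.

Thursday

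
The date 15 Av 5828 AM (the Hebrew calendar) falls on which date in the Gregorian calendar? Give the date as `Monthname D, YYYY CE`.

Julian Day Number of the source date = 2476607.
Converting JDN 2476607 to the Gregorian calendar gives 13 August 2068 CE.

August 13, 2068 CE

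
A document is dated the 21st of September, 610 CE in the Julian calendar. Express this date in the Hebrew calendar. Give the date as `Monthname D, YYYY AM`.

Elul 27, 4370 AM

Both dates share Julian Day Number 1944124; in the Hebrew calendar that is 27 Elul 4370 AM.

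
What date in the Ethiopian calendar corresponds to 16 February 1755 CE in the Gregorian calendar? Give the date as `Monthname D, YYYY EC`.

Julian Day Number of the source date = 2362107.
Converting JDN 2362107 to the Ethiopian calendar gives 11 Yekatit 1747 EC.

Yekatit 11, 1747 EC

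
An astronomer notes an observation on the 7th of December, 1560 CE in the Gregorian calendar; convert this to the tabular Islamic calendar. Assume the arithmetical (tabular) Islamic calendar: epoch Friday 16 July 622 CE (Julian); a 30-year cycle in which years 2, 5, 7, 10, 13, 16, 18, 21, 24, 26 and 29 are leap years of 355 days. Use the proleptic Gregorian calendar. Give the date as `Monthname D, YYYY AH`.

Rabi' al-Awwal 8, 968 AH

Both dates share Julian Day Number 2291179; in the tabular Islamic calendar that is 8 Rabi' al-Awwal 968 AH.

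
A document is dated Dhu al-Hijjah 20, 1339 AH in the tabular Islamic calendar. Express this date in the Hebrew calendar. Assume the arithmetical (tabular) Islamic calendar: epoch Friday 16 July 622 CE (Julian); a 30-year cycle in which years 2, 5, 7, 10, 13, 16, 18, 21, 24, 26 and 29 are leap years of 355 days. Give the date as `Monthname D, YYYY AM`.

The source date corresponds to 25 August 1921 in the Gregorian calendar (JDN 2422927).
That day falls on 21 Av 5681 AM in the Hebrew calendar.

Av 21, 5681 AM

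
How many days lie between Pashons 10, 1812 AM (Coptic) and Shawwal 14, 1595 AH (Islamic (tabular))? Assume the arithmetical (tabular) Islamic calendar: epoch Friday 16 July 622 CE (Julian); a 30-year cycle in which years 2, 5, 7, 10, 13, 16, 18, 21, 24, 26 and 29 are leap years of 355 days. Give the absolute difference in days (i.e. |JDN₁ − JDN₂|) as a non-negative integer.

First date → JDN 2486747; second date → JDN 2513579.
The interval is |2486747 − 2513579| = 26832 days.

26832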